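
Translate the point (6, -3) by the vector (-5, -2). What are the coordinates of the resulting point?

Translation by (-5, -2) (homogeneous matrix [[1, 0, -5], [0, 1, -2], [0, 0, 1]]):
x' = 6 + -5 = 1
y' = -3 + -2 = -5
Result: (1, -5)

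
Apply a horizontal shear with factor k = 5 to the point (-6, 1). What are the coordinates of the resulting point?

Shear matrix for horizontal shear with factor k = 5:
[[1, 5], [0, 1]]
Result: (-6, 1) → (-1, 1)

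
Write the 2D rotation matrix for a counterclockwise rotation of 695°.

Rotation matrix formula: [[cos θ, -sin θ], [sin θ, cos θ]]
For θ = 695°:
cos(695°) = 0.9063
sin(695°) = -0.4226
Result: [[0.9063, 0.4226], [-0.4226, 0.9063]]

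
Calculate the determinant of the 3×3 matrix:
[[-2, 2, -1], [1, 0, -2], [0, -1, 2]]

Expansion along first row:
det = -2·det([[0,-2],[-1,2]]) - 2·det([[1,-2],[0,2]]) + -1·det([[1,0],[0,-1]])
    = -2·(0·2 - -2·-1) - 2·(1·2 - -2·0) + -1·(1·-1 - 0·0)
    = -2·-2 - 2·2 + -1·-1
    = 4 + -4 + 1 = 1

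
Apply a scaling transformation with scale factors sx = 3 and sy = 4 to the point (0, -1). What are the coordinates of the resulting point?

Scaling matrix:
[[3, 0], [0, 4]]
Result: (0 × 3, -1 × 4) = (0, -4)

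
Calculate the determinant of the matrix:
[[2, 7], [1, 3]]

For a 2×2 matrix [[a, b], [c, d]], det = ad - bc
det = (2)(3) - (7)(1) = 6 - 7 = -1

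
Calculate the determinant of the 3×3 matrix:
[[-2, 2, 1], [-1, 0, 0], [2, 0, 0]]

Expansion along first row:
det = -2·det([[0,0],[0,0]]) - 2·det([[-1,0],[2,0]]) + 1·det([[-1,0],[2,0]])
    = -2·(0·0 - 0·0) - 2·(-1·0 - 0·2) + 1·(-1·0 - 0·2)
    = -2·0 - 2·0 + 1·0
    = 0 + 0 + 0 = 0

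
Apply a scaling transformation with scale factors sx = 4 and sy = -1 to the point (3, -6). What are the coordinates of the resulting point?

Scaling matrix:
[[4, 0], [0, -1]]
Result: (3 × 4, -6 × -1) = (12, 6)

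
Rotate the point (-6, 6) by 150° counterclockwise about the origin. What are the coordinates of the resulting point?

Rotation matrix for 150°: [[cos 150°, -sin 150°], [sin 150°, cos 150°]] ≈ [[-0.866025, -0.500000], [0.500000, -0.866025]]
[[-0.866025, -0.500000], [0.500000, -0.866025]] × [-6, 6]ᵀ ≈ [2.1962, -8.1962]ᵀ
Result: (2.1962, -8.1962)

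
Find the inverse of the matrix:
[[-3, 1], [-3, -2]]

For [[a,b],[c,d]], inverse = (1/det)·[[d,-b],[-c,a]]
det = (-3)(-2) - (1)(-3) = 6 - -3 = 9
Inverse = (1/9)·[[-2, -1], [3, -3]]
= [[-2/9, -1/9], [1/3, -1/3]]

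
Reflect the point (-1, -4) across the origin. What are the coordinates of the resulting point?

Reflection across origin: (-1, -4) → (1, 4)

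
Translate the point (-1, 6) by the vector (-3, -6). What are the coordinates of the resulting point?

Translation by (-3, -6) (homogeneous matrix [[1, 0, -3], [0, 1, -6], [0, 0, 1]]):
x' = -1 + -3 = -4
y' = 6 + -6 = 0
Result: (-4, 0)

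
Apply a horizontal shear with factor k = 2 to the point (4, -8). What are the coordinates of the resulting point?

Shear matrix for horizontal shear with factor k = 2:
[[1, 2], [0, 1]]
Result: (4, -8) → (-12, -8)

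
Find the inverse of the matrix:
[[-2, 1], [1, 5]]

For [[a,b],[c,d]], inverse = (1/det)·[[d,-b],[-c,a]]
det = (-2)(5) - (1)(1) = -10 - 1 = -11
Inverse = (1/-11)·[[5, -1], [-1, -2]]
= [[-5/11, 1/11], [1/11, 2/11]]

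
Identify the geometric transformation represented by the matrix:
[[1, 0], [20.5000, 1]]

This matrix represents: vertical shear with factor 20.5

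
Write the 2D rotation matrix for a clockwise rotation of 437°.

Rotation matrix formula: [[cos θ, -sin θ], [sin θ, cos θ]]
A clockwise rotation by 437° is equivalent to a counterclockwise rotation by -437°.
For θ = -437°:
cos(-437°) = 0.2250
sin(-437°) = -0.9744
Result: [[0.2250, 0.9744], [-0.9744, 0.2250]]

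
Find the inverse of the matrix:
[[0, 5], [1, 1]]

For [[a,b],[c,d]], inverse = (1/det)·[[d,-b],[-c,a]]
det = (0)(1) - (5)(1) = 0 - 5 = -5
Inverse = (1/-5)·[[1, -5], [-1, 0]]
= [[-1/5, 1], [1/5, 0]]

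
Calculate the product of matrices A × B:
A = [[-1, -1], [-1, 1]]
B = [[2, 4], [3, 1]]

Matrix multiplication:
C[0][0] = -1×2 + -1×3 = -5
C[0][1] = -1×4 + -1×1 = -5
C[1][0] = -1×2 + 1×3 = 1
C[1][1] = -1×4 + 1×1 = -3
Result: [[-5, -5], [1, -3]]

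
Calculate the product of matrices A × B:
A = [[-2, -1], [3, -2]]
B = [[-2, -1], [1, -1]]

Matrix multiplication:
C[0][0] = -2×-2 + -1×1 = 3
C[0][1] = -2×-1 + -1×-1 = 3
C[1][0] = 3×-2 + -2×1 = -8
C[1][1] = 3×-1 + -2×-1 = -1
Result: [[3, 3], [-8, -1]]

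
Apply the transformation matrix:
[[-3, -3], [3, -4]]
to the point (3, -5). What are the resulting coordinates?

Matrix multiplication:
[[-3, -3], [3, -4]] × [3, -5]ᵀ
= [(-3)(3) + (-3)(-5), (3)(3) + (-4)(-5)]ᵀ
= [6, 29]ᵀ
Result: (6, 29)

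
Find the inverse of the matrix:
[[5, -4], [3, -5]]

For [[a,b],[c,d]], inverse = (1/det)·[[d,-b],[-c,a]]
det = (5)(-5) - (-4)(3) = -25 - -12 = -13
Inverse = (1/-13)·[[-5, 4], [-3, 5]]
= [[5/13, -4/13], [3/13, -5/13]]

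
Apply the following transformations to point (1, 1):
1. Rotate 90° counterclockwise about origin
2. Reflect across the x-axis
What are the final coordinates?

Step 1: Rotate 90° → (-1, 1)
Step 2: Reflect across x-axis → (-1, -1)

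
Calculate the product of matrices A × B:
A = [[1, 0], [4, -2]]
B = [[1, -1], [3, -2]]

Matrix multiplication:
C[0][0] = 1×1 + 0×3 = 1
C[0][1] = 1×-1 + 0×-2 = -1
C[1][0] = 4×1 + -2×3 = -2
C[1][1] = 4×-1 + -2×-2 = 0
Result: [[1, -1], [-2, 0]]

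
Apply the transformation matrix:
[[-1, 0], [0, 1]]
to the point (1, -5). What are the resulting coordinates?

Matrix multiplication:
[[-1, 0], [0, 1]] × [1, -5]ᵀ
= [(-1)(1) + (0)(-5), (0)(1) + (1)(-5)]ᵀ
= [-1, -5]ᵀ
Result: (-1, -5)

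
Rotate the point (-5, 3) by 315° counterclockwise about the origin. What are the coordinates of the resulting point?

Rotation matrix for 315°: [[cos 315°, -sin 315°], [sin 315°, cos 315°]] ≈ [[0.707107, 0.707107], [-0.707107, 0.707107]]
[[0.707107, 0.707107], [-0.707107, 0.707107]] × [-5, 3]ᵀ ≈ [-1.4142, 5.6569]ᵀ
Result: (-1.4142, 5.6569)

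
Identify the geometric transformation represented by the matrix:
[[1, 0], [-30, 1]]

This matrix represents: vertical shear with factor -30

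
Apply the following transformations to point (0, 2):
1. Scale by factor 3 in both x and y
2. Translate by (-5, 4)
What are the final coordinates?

Step 1: Scale (0, 2) by 3 → (0, 6)
Step 2: Translate by (-5, 4) → (-5, 10)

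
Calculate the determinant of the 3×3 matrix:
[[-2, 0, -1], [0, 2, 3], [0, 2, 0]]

Expansion along first row:
det = -2·det([[2,3],[2,0]]) - 0·det([[0,3],[0,0]]) + -1·det([[0,2],[0,2]])
    = -2·(2·0 - 3·2) - 0·(0·0 - 3·0) + -1·(0·2 - 2·0)
    = -2·-6 - 0·0 + -1·0
    = 12 + 0 + 0 = 12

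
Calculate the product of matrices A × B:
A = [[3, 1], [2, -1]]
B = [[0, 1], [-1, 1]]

Matrix multiplication:
C[0][0] = 3×0 + 1×-1 = -1
C[0][1] = 3×1 + 1×1 = 4
C[1][0] = 2×0 + -1×-1 = 1
C[1][1] = 2×1 + -1×1 = 1
Result: [[-1, 4], [1, 1]]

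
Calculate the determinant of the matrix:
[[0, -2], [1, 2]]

For a 2×2 matrix [[a, b], [c, d]], det = ad - bc
det = (0)(2) - (-2)(1) = 0 - -2 = 2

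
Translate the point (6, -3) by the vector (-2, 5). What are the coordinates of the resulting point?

Translation by (-2, 5) (homogeneous matrix [[1, 0, -2], [0, 1, 5], [0, 0, 1]]):
x' = 6 + -2 = 4
y' = -3 + 5 = 2
Result: (4, 2)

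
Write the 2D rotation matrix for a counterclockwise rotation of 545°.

Rotation matrix formula: [[cos θ, -sin θ], [sin θ, cos θ]]
For θ = 545°:
cos(545°) = -0.9962
sin(545°) = -0.0872
Result: [[-0.9962, 0.0872], [-0.0872, -0.9962]]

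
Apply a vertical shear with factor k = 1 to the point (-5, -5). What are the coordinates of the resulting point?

Shear matrix for vertical shear with factor k = 1:
[[1, 0], [1, 1]]
Result: (-5, -5) → (-5, -10)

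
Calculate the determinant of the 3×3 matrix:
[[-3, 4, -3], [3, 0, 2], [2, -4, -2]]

Expansion along first row:
det = -3·det([[0,2],[-4,-2]]) - 4·det([[3,2],[2,-2]]) + -3·det([[3,0],[2,-4]])
    = -3·(0·-2 - 2·-4) - 4·(3·-2 - 2·2) + -3·(3·-4 - 0·2)
    = -3·8 - 4·-10 + -3·-12
    = -24 + 40 + 36 = 52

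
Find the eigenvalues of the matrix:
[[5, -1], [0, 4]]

Characteristic equation: det(A - λI) = 0
λ² - (trace)λ + (det) = 0
trace = 5 + 4 = 9, det = (5)(4) - (-1)(0) = 20
λ² - (9)λ + (20) = 0
λ = (9 ± √((9)² - 4·(20))) / 2 = (9 ± √1) / 2
Solving: λ = 4, 5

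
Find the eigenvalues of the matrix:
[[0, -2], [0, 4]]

Characteristic equation: det(A - λI) = 0
λ² - (trace)λ + (det) = 0
trace = 0 + 4 = 4, det = (0)(4) - (-2)(0) = 0
λ² - (4)λ + (0) = 0
λ = (4 ± √((4)² - 4·(0))) / 2 = (4 ± √16) / 2
Solving: λ = 0, 4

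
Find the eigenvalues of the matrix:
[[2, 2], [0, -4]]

Characteristic equation: det(A - λI) = 0
λ² - (trace)λ + (det) = 0
trace = 2 + -4 = -2, det = (2)(-4) - (2)(0) = -8
λ² - (-2)λ + (-8) = 0
λ = (-2 ± √((-2)² - 4·(-8))) / 2 = (-2 ± √36) / 2
Solving: λ = -4, 2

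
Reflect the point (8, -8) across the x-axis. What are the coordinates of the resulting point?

Reflection across x-axis: (8, -8) → (8, 8)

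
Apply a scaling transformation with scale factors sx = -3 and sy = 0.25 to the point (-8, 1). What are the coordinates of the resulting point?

Scaling matrix:
[[-3, 0], [0, 0.25]]
Result: (-8 × -3, 1 × 0.25) = (24, 0.25)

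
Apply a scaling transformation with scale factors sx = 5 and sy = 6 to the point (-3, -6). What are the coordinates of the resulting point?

Scaling matrix:
[[5, 0], [0, 6]]
Result: (-3 × 5, -6 × 6) = (-15, -36)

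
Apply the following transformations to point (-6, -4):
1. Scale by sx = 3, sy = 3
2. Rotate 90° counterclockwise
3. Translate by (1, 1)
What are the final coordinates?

Step 1: Scale → (-18, -12)
Step 2: Rotate 90° → (12, -18)
Step 3: Translate → (13, -17)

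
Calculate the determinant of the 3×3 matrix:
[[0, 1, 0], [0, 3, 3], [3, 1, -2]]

Expansion along first row:
det = 0·det([[3,3],[1,-2]]) - 1·det([[0,3],[3,-2]]) + 0·det([[0,3],[3,1]])
    = 0·(3·-2 - 3·1) - 1·(0·-2 - 3·3) + 0·(0·1 - 3·3)
    = 0·-9 - 1·-9 + 0·-9
    = 0 + 9 + 0 = 9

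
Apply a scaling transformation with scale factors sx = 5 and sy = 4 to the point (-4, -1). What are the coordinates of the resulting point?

Scaling matrix:
[[5, 0], [0, 4]]
Result: (-4 × 5, -1 × 4) = (-20, -4)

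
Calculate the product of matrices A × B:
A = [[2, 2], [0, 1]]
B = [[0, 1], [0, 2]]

Matrix multiplication:
C[0][0] = 2×0 + 2×0 = 0
C[0][1] = 2×1 + 2×2 = 6
C[1][0] = 0×0 + 1×0 = 0
C[1][1] = 0×1 + 1×2 = 2
Result: [[0, 6], [0, 2]]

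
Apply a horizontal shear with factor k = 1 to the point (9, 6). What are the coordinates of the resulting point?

Shear matrix for horizontal shear with factor k = 1:
[[1, 1], [0, 1]]
Result: (9, 6) → (15, 6)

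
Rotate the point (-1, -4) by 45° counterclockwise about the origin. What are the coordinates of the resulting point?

Rotation matrix for 45°: [[cos 45°, -sin 45°], [sin 45°, cos 45°]] ≈ [[0.707107, -0.707107], [0.707107, 0.707107]]
[[0.707107, -0.707107], [0.707107, 0.707107]] × [-1, -4]ᵀ ≈ [2.1213, -3.5355]ᵀ
Result: (2.1213, -3.5355)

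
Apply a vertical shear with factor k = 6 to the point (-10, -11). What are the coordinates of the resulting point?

Shear matrix for vertical shear with factor k = 6:
[[1, 0], [6, 1]]
Result: (-10, -11) → (-10, -71)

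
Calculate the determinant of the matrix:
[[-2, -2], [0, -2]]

For a 2×2 matrix [[a, b], [c, d]], det = ad - bc
det = (-2)(-2) - (-2)(0) = 4 - 0 = 4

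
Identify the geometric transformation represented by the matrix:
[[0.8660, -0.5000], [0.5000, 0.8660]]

This matrix represents: rotation by 30° counterclockwise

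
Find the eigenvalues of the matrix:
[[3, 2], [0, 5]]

Characteristic equation: det(A - λI) = 0
λ² - (trace)λ + (det) = 0
trace = 3 + 5 = 8, det = (3)(5) - (2)(0) = 15
λ² - (8)λ + (15) = 0
λ = (8 ± √((8)² - 4·(15))) / 2 = (8 ± √4) / 2
Solving: λ = 3, 5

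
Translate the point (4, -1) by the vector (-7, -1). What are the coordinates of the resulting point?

Translation by (-7, -1) (homogeneous matrix [[1, 0, -7], [0, 1, -1], [0, 0, 1]]):
x' = 4 + -7 = -3
y' = -1 + -1 = -2
Result: (-3, -2)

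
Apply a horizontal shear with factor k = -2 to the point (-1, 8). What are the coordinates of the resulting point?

Shear matrix for horizontal shear with factor k = -2:
[[1, -2], [0, 1]]
Result: (-1, 8) → (-17, 8)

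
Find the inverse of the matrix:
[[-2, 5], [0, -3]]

For [[a,b],[c,d]], inverse = (1/det)·[[d,-b],[-c,a]]
det = (-2)(-3) - (5)(0) = 6 - 0 = 6
Inverse = (1/6)·[[-3, -5], [0, -2]]
= [[-1/2, -5/6], [0, -1/3]]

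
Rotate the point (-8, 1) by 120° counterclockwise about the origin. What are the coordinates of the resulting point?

Rotation matrix for 120°: [[cos 120°, -sin 120°], [sin 120°, cos 120°]] ≈ [[-0.500000, -0.866025], [0.866025, -0.500000]]
[[-0.500000, -0.866025], [0.866025, -0.500000]] × [-8, 1]ᵀ ≈ [3.1340, -7.4282]ᵀ
Result: (3.1340, -7.4282)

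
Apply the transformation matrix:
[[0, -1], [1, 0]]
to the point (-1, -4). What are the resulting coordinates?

Matrix multiplication:
[[0, -1], [1, 0]] × [-1, -4]ᵀ
= [(0)(-1) + (-1)(-4), (1)(-1) + (0)(-4)]ᵀ
= [4, -1]ᵀ
Result: (4, -1)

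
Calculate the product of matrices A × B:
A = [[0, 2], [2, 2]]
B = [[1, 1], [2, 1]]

Matrix multiplication:
C[0][0] = 0×1 + 2×2 = 4
C[0][1] = 0×1 + 2×1 = 2
C[1][0] = 2×1 + 2×2 = 6
C[1][1] = 2×1 + 2×1 = 4
Result: [[4, 2], [6, 4]]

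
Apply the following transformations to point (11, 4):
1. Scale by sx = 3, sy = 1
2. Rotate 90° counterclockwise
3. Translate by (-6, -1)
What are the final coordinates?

Step 1: Scale → (33, 4)
Step 2: Rotate 90° → (-4, 33)
Step 3: Translate → (-10, 32)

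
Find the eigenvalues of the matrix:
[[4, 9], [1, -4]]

Characteristic equation: det(A - λI) = 0
λ² - (trace)λ + (det) = 0
trace = 4 + -4 = 0, det = (4)(-4) - (9)(1) = -25
λ² - (0)λ + (-25) = 0
λ = (0 ± √((0)² - 4·(-25))) / 2 = (0 ± √100) / 2
Solving: λ = -5, 5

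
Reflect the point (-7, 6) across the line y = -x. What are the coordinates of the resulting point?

Reflection across line y = -x: (-7, 6) → (-6, 7)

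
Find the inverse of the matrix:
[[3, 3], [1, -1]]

For [[a,b],[c,d]], inverse = (1/det)·[[d,-b],[-c,a]]
det = (3)(-1) - (3)(1) = -3 - 3 = -6
Inverse = (1/-6)·[[-1, -3], [-1, 3]]
= [[1/6, 1/2], [1/6, -1/2]]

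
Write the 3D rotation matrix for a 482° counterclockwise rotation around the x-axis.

Rotation matrix for counterclockwise 482° around x-axis:
cos(482°) = -0.5299, sin(482°) = 0.8480
Result: [[1, 0, 0], [0, -0.5299, -0.8480], [0, 0.8480, -0.5299]]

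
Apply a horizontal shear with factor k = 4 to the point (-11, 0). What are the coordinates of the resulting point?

Shear matrix for horizontal shear with factor k = 4:
[[1, 4], [0, 1]]
Result: (-11, 0) → (-11, 0)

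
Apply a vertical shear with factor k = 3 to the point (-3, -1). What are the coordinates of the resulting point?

Shear matrix for vertical shear with factor k = 3:
[[1, 0], [3, 1]]
Result: (-3, -1) → (-3, -10)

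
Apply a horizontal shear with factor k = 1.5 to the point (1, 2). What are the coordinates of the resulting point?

Shear matrix for horizontal shear with factor k = 1.5:
[[1, 1.50], [0, 1]]
Result: (1, 2) → (4, 2)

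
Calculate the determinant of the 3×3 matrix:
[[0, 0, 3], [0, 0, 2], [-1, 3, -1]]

Expansion along first row:
det = 0·det([[0,2],[3,-1]]) - 0·det([[0,2],[-1,-1]]) + 3·det([[0,0],[-1,3]])
    = 0·(0·-1 - 2·3) - 0·(0·-1 - 2·-1) + 3·(0·3 - 0·-1)
    = 0·-6 - 0·2 + 3·0
    = 0 + 0 + 0 = 0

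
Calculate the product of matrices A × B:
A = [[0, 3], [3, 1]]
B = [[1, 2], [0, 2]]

Matrix multiplication:
C[0][0] = 0×1 + 3×0 = 0
C[0][1] = 0×2 + 3×2 = 6
C[1][0] = 3×1 + 1×0 = 3
C[1][1] = 3×2 + 1×2 = 8
Result: [[0, 6], [3, 8]]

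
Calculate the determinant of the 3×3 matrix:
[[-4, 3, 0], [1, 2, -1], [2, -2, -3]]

Expansion along first row:
det = -4·det([[2,-1],[-2,-3]]) - 3·det([[1,-1],[2,-3]]) + 0·det([[1,2],[2,-2]])
    = -4·(2·-3 - -1·-2) - 3·(1·-3 - -1·2) + 0·(1·-2 - 2·2)
    = -4·-8 - 3·-1 + 0·-6
    = 32 + 3 + 0 = 35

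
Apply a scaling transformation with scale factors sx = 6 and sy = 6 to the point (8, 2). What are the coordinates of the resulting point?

Scaling matrix:
[[6, 0], [0, 6]]
Result: (8 × 6, 2 × 6) = (48, 12)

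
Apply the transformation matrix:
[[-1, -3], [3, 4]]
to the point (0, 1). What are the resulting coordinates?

Matrix multiplication:
[[-1, -3], [3, 4]] × [0, 1]ᵀ
= [(-1)(0) + (-3)(1), (3)(0) + (4)(1)]ᵀ
= [-3, 4]ᵀ
Result: (-3, 4)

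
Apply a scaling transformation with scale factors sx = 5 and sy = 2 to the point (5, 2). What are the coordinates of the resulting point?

Scaling matrix:
[[5, 0], [0, 2]]
Result: (5 × 5, 2 × 2) = (25, 4)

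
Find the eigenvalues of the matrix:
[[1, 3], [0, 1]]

Characteristic equation: det(A - λI) = 0
λ² - (trace)λ + (det) = 0
trace = 1 + 1 = 2, det = (1)(1) - (3)(0) = 1
λ² - (2)λ + (1) = 0
λ = (2 ± √((2)² - 4·(1))) / 2 = (2 ± √0) / 2
Solving: λ = 1, 1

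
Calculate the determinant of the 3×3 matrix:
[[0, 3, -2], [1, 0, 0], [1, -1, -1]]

Expansion along first row:
det = 0·det([[0,0],[-1,-1]]) - 3·det([[1,0],[1,-1]]) + -2·det([[1,0],[1,-1]])
    = 0·(0·-1 - 0·-1) - 3·(1·-1 - 0·1) + -2·(1·-1 - 0·1)
    = 0·0 - 3·-1 + -2·-1
    = 0 + 3 + 2 = 5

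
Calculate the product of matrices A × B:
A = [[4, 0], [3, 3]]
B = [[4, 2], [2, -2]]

Matrix multiplication:
C[0][0] = 4×4 + 0×2 = 16
C[0][1] = 4×2 + 0×-2 = 8
C[1][0] = 3×4 + 3×2 = 18
C[1][1] = 3×2 + 3×-2 = 0
Result: [[16, 8], [18, 0]]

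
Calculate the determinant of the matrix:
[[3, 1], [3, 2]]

For a 2×2 matrix [[a, b], [c, d]], det = ad - bc
det = (3)(2) - (1)(3) = 6 - 3 = 3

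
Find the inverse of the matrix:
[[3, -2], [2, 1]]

For [[a,b],[c,d]], inverse = (1/det)·[[d,-b],[-c,a]]
det = (3)(1) - (-2)(2) = 3 - -4 = 7
Inverse = (1/7)·[[1, 2], [-2, 3]]
= [[1/7, 2/7], [-2/7, 3/7]]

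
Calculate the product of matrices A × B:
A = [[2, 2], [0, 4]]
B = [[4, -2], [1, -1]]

Matrix multiplication:
C[0][0] = 2×4 + 2×1 = 10
C[0][1] = 2×-2 + 2×-1 = -6
C[1][0] = 0×4 + 4×1 = 4
C[1][1] = 0×-2 + 4×-1 = -4
Result: [[10, -6], [4, -4]]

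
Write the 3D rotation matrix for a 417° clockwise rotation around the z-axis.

Rotation matrix for clockwise 417° around z-axis:
A clockwise rotation by 417° is a counterclockwise rotation by -417°.
cos(-417°) = 0.5446, sin(-417°) = -0.8387
Result: [[0.5446, 0.8387, 0], [-0.8387, 0.5446, 0], [0, 0, 1]]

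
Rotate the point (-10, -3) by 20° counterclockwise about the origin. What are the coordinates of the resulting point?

Rotation matrix for 20°: [[cos 20°, -sin 20°], [sin 20°, cos 20°]] ≈ [[0.939693, -0.342020], [0.342020, 0.939693]]
[[0.939693, -0.342020], [0.342020, 0.939693]] × [-10, -3]ᵀ ≈ [-8.3709, -6.2393]ᵀ
Result: (-8.3709, -6.2393)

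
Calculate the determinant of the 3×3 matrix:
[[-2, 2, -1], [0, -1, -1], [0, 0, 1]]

Expansion along first row:
det = -2·det([[-1,-1],[0,1]]) - 2·det([[0,-1],[0,1]]) + -1·det([[0,-1],[0,0]])
    = -2·(-1·1 - -1·0) - 2·(0·1 - -1·0) + -1·(0·0 - -1·0)
    = -2·-1 - 2·0 + -1·0
    = 2 + 0 + 0 = 2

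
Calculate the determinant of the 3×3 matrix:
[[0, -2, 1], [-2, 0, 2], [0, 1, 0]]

Expansion along first row:
det = 0·det([[0,2],[1,0]]) - -2·det([[-2,2],[0,0]]) + 1·det([[-2,0],[0,1]])
    = 0·(0·0 - 2·1) - -2·(-2·0 - 2·0) + 1·(-2·1 - 0·0)
    = 0·-2 - -2·0 + 1·-2
    = 0 + 0 + -2 = -2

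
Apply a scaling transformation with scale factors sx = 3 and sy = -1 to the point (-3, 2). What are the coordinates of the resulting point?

Scaling matrix:
[[3, 0], [0, -1]]
Result: (-3 × 3, 2 × -1) = (-9, -2)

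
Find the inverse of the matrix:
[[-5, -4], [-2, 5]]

For [[a,b],[c,d]], inverse = (1/det)·[[d,-b],[-c,a]]
det = (-5)(5) - (-4)(-2) = -25 - 8 = -33
Inverse = (1/-33)·[[5, 4], [2, -5]]
= [[-5/33, -4/33], [-2/33, 5/33]]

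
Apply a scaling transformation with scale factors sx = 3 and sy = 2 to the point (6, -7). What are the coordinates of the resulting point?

Scaling matrix:
[[3, 0], [0, 2]]
Result: (6 × 3, -7 × 2) = (18, -14)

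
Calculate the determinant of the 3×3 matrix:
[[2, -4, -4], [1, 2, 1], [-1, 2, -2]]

Expansion along first row:
det = 2·det([[2,1],[2,-2]]) - -4·det([[1,1],[-1,-2]]) + -4·det([[1,2],[-1,2]])
    = 2·(2·-2 - 1·2) - -4·(1·-2 - 1·-1) + -4·(1·2 - 2·-1)
    = 2·-6 - -4·-1 + -4·4
    = -12 + -4 + -16 = -32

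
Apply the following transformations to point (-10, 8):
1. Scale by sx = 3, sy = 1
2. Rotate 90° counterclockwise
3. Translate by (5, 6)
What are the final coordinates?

Step 1: Scale → (-30, 8)
Step 2: Rotate 90° → (-8, -30)
Step 3: Translate → (-3, -24)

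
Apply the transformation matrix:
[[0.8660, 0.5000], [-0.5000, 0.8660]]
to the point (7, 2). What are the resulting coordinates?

Matrix multiplication:
[[0.8660, 0.5000], [-0.5000, 0.8660]] × [7, 2]ᵀ
= [(0.8660)(7) + (0.5000)(2), (-0.5000)(7) + (0.8660)(2)]ᵀ
= [7.0620, -1.7680]ᵀ
Result: (7.0620, -1.7680)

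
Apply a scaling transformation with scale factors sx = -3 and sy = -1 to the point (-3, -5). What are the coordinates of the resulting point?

Scaling matrix:
[[-3, 0], [0, -1]]
Result: (-3 × -3, -5 × -1) = (9, 5)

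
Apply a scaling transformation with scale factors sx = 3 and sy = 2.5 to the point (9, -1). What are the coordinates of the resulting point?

Scaling matrix:
[[3, 0], [0, 2.50]]
Result: (9 × 3, -1 × 2.5) = (27, -2.5)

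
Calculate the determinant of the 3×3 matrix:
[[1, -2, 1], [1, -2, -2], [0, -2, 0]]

Expansion along first row:
det = 1·det([[-2,-2],[-2,0]]) - -2·det([[1,-2],[0,0]]) + 1·det([[1,-2],[0,-2]])
    = 1·(-2·0 - -2·-2) - -2·(1·0 - -2·0) + 1·(1·-2 - -2·0)
    = 1·-4 - -2·0 + 1·-2
    = -4 + 0 + -2 = -6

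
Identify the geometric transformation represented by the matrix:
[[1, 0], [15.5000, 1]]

This matrix represents: vertical shear with factor 15.5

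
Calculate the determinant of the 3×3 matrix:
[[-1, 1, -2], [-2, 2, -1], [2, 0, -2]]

Expansion along first row:
det = -1·det([[2,-1],[0,-2]]) - 1·det([[-2,-1],[2,-2]]) + -2·det([[-2,2],[2,0]])
    = -1·(2·-2 - -1·0) - 1·(-2·-2 - -1·2) + -2·(-2·0 - 2·2)
    = -1·-4 - 1·6 + -2·-4
    = 4 + -6 + 8 = 6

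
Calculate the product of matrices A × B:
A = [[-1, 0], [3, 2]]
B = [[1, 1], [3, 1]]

Matrix multiplication:
C[0][0] = -1×1 + 0×3 = -1
C[0][1] = -1×1 + 0×1 = -1
C[1][0] = 3×1 + 2×3 = 9
C[1][1] = 3×1 + 2×1 = 5
Result: [[-1, -1], [9, 5]]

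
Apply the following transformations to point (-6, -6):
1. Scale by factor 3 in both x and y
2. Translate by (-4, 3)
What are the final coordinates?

Step 1: Scale (-6, -6) by 3 → (-18, -18)
Step 2: Translate by (-4, 3) → (-22, -15)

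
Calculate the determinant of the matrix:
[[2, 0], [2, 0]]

For a 2×2 matrix [[a, b], [c, d]], det = ad - bc
det = (2)(0) - (0)(2) = 0 - 0 = 0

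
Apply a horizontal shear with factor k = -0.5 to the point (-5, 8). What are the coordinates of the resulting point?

Shear matrix for horizontal shear with factor k = -0.5:
[[1, -0.50], [0, 1]]
Result: (-5, 8) → (-9, 8)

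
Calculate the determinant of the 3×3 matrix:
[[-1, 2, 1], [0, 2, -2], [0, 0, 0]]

Expansion along first row:
det = -1·det([[2,-2],[0,0]]) - 2·det([[0,-2],[0,0]]) + 1·det([[0,2],[0,0]])
    = -1·(2·0 - -2·0) - 2·(0·0 - -2·0) + 1·(0·0 - 2·0)
    = -1·0 - 2·0 + 1·0
    = 0 + 0 + 0 = 0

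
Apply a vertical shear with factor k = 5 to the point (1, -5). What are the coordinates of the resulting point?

Shear matrix for vertical shear with factor k = 5:
[[1, 0], [5, 1]]
Result: (1, -5) → (1, 0)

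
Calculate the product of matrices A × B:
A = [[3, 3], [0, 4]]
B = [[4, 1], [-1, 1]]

Matrix multiplication:
C[0][0] = 3×4 + 3×-1 = 9
C[0][1] = 3×1 + 3×1 = 6
C[1][0] = 0×4 + 4×-1 = -4
C[1][1] = 0×1 + 4×1 = 4
Result: [[9, 6], [-4, 4]]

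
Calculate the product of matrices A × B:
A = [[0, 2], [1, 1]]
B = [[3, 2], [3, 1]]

Matrix multiplication:
C[0][0] = 0×3 + 2×3 = 6
C[0][1] = 0×2 + 2×1 = 2
C[1][0] = 1×3 + 1×3 = 6
C[1][1] = 1×2 + 1×1 = 3
Result: [[6, 2], [6, 3]]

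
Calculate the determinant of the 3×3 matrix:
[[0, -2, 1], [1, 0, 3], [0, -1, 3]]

Expansion along first row:
det = 0·det([[0,3],[-1,3]]) - -2·det([[1,3],[0,3]]) + 1·det([[1,0],[0,-1]])
    = 0·(0·3 - 3·-1) - -2·(1·3 - 3·0) + 1·(1·-1 - 0·0)
    = 0·3 - -2·3 + 1·-1
    = 0 + 6 + -1 = 5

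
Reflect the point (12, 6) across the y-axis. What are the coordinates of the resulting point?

Reflection across y-axis: (12, 6) → (-12, 6)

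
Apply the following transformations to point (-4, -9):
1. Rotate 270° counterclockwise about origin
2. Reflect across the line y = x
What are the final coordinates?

Step 1: Rotate 270° → (-9, 4)
Step 2: Reflect across line y = x → (4, -9)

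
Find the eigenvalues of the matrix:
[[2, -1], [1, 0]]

Characteristic equation: det(A - λI) = 0
λ² - (trace)λ + (det) = 0
trace = 2 + 0 = 2, det = (2)(0) - (-1)(1) = 1
λ² - (2)λ + (1) = 0
λ = (2 ± √((2)² - 4·(1))) / 2 = (2 ± √0) / 2
Solving: λ = 1, 1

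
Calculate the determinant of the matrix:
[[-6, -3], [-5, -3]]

For a 2×2 matrix [[a, b], [c, d]], det = ad - bc
det = (-6)(-3) - (-3)(-5) = 18 - 15 = 3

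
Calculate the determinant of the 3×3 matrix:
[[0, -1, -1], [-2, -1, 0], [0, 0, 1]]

Expansion along first row:
det = 0·det([[-1,0],[0,1]]) - -1·det([[-2,0],[0,1]]) + -1·det([[-2,-1],[0,0]])
    = 0·(-1·1 - 0·0) - -1·(-2·1 - 0·0) + -1·(-2·0 - -1·0)
    = 0·-1 - -1·-2 + -1·0
    = 0 + -2 + 0 = -2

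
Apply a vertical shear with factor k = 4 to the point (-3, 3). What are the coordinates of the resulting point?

Shear matrix for vertical shear with factor k = 4:
[[1, 0], [4, 1]]
Result: (-3, 3) → (-3, -9)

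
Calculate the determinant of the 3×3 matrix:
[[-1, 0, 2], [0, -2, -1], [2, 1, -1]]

Expansion along first row:
det = -1·det([[-2,-1],[1,-1]]) - 0·det([[0,-1],[2,-1]]) + 2·det([[0,-2],[2,1]])
    = -1·(-2·-1 - -1·1) - 0·(0·-1 - -1·2) + 2·(0·1 - -2·2)
    = -1·3 - 0·2 + 2·4
    = -3 + 0 + 8 = 5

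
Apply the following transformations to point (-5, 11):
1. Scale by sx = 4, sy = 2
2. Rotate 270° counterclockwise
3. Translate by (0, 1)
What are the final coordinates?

Step 1: Scale → (-20, 22)
Step 2: Rotate 270° → (22, 20)
Step 3: Translate → (22, 21)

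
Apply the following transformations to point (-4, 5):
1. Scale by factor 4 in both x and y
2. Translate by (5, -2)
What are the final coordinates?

Step 1: Scale (-4, 5) by 4 → (-16, 20)
Step 2: Translate by (5, -2) → (-11, 18)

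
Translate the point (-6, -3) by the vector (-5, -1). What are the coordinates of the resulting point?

Translation by (-5, -1) (homogeneous matrix [[1, 0, -5], [0, 1, -1], [0, 0, 1]]):
x' = -6 + -5 = -11
y' = -3 + -1 = -4
Result: (-11, -4)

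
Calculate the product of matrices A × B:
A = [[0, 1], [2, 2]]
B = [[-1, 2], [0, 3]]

Matrix multiplication:
C[0][0] = 0×-1 + 1×0 = 0
C[0][1] = 0×2 + 1×3 = 3
C[1][0] = 2×-1 + 2×0 = -2
C[1][1] = 2×2 + 2×3 = 10
Result: [[0, 3], [-2, 10]]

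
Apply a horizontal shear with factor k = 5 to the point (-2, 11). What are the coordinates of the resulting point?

Shear matrix for horizontal shear with factor k = 5:
[[1, 5], [0, 1]]
Result: (-2, 11) → (53, 11)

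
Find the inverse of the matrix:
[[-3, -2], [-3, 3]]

For [[a,b],[c,d]], inverse = (1/det)·[[d,-b],[-c,a]]
det = (-3)(3) - (-2)(-3) = -9 - 6 = -15
Inverse = (1/-15)·[[3, 2], [3, -3]]
= [[-1/5, -2/15], [-1/5, 1/5]]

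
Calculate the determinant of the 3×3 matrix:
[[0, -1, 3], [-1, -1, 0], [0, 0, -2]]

Expansion along first row:
det = 0·det([[-1,0],[0,-2]]) - -1·det([[-1,0],[0,-2]]) + 3·det([[-1,-1],[0,0]])
    = 0·(-1·-2 - 0·0) - -1·(-1·-2 - 0·0) + 3·(-1·0 - -1·0)
    = 0·2 - -1·2 + 3·0
    = 0 + 2 + 0 = 2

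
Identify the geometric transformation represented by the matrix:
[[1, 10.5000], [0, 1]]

This matrix represents: horizontal shear with factor 10.5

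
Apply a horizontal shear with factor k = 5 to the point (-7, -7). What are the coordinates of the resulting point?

Shear matrix for horizontal shear with factor k = 5:
[[1, 5], [0, 1]]
Result: (-7, -7) → (-42, -7)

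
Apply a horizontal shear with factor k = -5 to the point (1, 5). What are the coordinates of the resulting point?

Shear matrix for horizontal shear with factor k = -5:
[[1, -5], [0, 1]]
Result: (1, 5) → (-24, 5)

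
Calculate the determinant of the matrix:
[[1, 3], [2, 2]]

For a 2×2 matrix [[a, b], [c, d]], det = ad - bc
det = (1)(2) - (3)(2) = 2 - 6 = -4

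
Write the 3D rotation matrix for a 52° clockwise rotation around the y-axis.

Rotation matrix for clockwise 52° around y-axis:
A clockwise rotation by 52° is a counterclockwise rotation by -52°.
cos(-52°) = 0.6157, sin(-52°) = -0.7880
Result: [[0.6157, 0, -0.7880], [0, 1, 0], [0.7880, 0, 0.6157]]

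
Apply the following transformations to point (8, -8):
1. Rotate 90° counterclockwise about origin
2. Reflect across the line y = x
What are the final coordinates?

Step 1: Rotate 90° → (8, 8)
Step 2: Reflect across line y = x → (8, 8)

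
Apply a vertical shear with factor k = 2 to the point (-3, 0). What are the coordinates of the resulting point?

Shear matrix for vertical shear with factor k = 2:
[[1, 0], [2, 1]]
Result: (-3, 0) → (-3, -6)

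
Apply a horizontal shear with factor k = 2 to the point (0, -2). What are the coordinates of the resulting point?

Shear matrix for horizontal shear with factor k = 2:
[[1, 2], [0, 1]]
Result: (0, -2) → (-4, -2)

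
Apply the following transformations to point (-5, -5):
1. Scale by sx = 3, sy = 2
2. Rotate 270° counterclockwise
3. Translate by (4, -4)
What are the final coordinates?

Step 1: Scale → (-15, -10)
Step 2: Rotate 270° → (-10, 15)
Step 3: Translate → (-6, 11)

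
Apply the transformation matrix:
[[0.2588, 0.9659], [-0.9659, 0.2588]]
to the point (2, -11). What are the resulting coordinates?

Matrix multiplication:
[[0.2588, 0.9659], [-0.9659, 0.2588]] × [2, -11]ᵀ
= [(0.2588)(2) + (0.9659)(-11), (-0.9659)(2) + (0.2588)(-11)]ᵀ
= [-10.1073, -4.7786]ᵀ
Result: (-10.1073, -4.7786)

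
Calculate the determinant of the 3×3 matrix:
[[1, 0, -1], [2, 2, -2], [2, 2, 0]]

Expansion along first row:
det = 1·det([[2,-2],[2,0]]) - 0·det([[2,-2],[2,0]]) + -1·det([[2,2],[2,2]])
    = 1·(2·0 - -2·2) - 0·(2·0 - -2·2) + -1·(2·2 - 2·2)
    = 1·4 - 0·4 + -1·0
    = 4 + 0 + 0 = 4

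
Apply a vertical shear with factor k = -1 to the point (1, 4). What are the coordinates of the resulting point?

Shear matrix for vertical shear with factor k = -1:
[[1, 0], [-1, 1]]
Result: (1, 4) → (1, 3)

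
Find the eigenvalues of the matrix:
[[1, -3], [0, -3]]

Characteristic equation: det(A - λI) = 0
λ² - (trace)λ + (det) = 0
trace = 1 + -3 = -2, det = (1)(-3) - (-3)(0) = -3
λ² - (-2)λ + (-3) = 0
λ = (-2 ± √((-2)² - 4·(-3))) / 2 = (-2 ± √16) / 2
Solving: λ = -3, 1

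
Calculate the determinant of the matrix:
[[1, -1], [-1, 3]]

For a 2×2 matrix [[a, b], [c, d]], det = ad - bc
det = (1)(3) - (-1)(-1) = 3 - 1 = 2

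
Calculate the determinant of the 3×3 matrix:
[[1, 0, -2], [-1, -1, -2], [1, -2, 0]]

Expansion along first row:
det = 1·det([[-1,-2],[-2,0]]) - 0·det([[-1,-2],[1,0]]) + -2·det([[-1,-1],[1,-2]])
    = 1·(-1·0 - -2·-2) - 0·(-1·0 - -2·1) + -2·(-1·-2 - -1·1)
    = 1·-4 - 0·2 + -2·3
    = -4 + 0 + -6 = -10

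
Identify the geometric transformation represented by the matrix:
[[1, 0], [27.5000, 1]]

This matrix represents: vertical shear with factor 27.5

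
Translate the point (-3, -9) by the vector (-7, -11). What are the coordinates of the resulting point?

Translation by (-7, -11) (homogeneous matrix [[1, 0, -7], [0, 1, -11], [0, 0, 1]]):
x' = -3 + -7 = -10
y' = -9 + -11 = -20
Result: (-10, -20)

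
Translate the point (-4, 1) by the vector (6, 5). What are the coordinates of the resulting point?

Translation by (6, 5) (homogeneous matrix [[1, 0, 6], [0, 1, 5], [0, 0, 1]]):
x' = -4 + 6 = 2
y' = 1 + 5 = 6
Result: (2, 6)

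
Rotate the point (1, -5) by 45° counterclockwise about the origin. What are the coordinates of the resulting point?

Rotation matrix for 45°: [[cos 45°, -sin 45°], [sin 45°, cos 45°]] ≈ [[0.707107, -0.707107], [0.707107, 0.707107]]
[[0.707107, -0.707107], [0.707107, 0.707107]] × [1, -5]ᵀ ≈ [4.2426, -2.8284]ᵀ
Result: (4.2426, -2.8284)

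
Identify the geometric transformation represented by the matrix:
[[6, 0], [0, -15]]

This matrix represents: non-uniform scaling by sx = 6, sy = -15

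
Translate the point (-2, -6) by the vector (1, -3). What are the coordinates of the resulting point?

Translation by (1, -3) (homogeneous matrix [[1, 0, 1], [0, 1, -3], [0, 0, 1]]):
x' = -2 + 1 = -1
y' = -6 + -3 = -9
Result: (-1, -9)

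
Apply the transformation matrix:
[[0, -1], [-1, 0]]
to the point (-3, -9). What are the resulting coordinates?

Matrix multiplication:
[[0, -1], [-1, 0]] × [-3, -9]ᵀ
= [(0)(-3) + (-1)(-9), (-1)(-3) + (0)(-9)]ᵀ
= [9, 3]ᵀ
Result: (9, 3)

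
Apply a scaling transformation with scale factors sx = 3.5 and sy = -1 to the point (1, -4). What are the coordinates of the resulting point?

Scaling matrix:
[[3.50, 0], [0, -1]]
Result: (1 × 3.5, -4 × -1) = (3.5, 4)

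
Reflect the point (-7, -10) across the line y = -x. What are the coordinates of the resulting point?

Reflection across line y = -x: (-7, -10) → (10, 7)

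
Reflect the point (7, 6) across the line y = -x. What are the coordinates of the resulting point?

Reflection across line y = -x: (7, 6) → (-6, -7)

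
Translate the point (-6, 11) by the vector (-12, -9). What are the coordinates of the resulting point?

Translation by (-12, -9) (homogeneous matrix [[1, 0, -12], [0, 1, -9], [0, 0, 1]]):
x' = -6 + -12 = -18
y' = 11 + -9 = 2
Result: (-18, 2)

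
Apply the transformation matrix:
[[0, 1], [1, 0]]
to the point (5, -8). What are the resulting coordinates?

Matrix multiplication:
[[0, 1], [1, 0]] × [5, -8]ᵀ
= [(0)(5) + (1)(-8), (1)(5) + (0)(-8)]ᵀ
= [-8, 5]ᵀ
Result: (-8, 5)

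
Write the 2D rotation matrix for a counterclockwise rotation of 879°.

Rotation matrix formula: [[cos θ, -sin θ], [sin θ, cos θ]]
For θ = 879°:
cos(879°) = -0.9336
sin(879°) = 0.3584
Result: [[-0.9336, -0.3584], [0.3584, -0.9336]]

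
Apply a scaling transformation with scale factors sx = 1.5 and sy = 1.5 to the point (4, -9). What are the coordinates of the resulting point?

Scaling matrix:
[[1.50, 0], [0, 1.50]]
Result: (4 × 1.5, -9 × 1.5) = (6, -13.5)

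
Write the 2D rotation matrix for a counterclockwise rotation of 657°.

Rotation matrix formula: [[cos θ, -sin θ], [sin θ, cos θ]]
For θ = 657°:
cos(657°) = 0.4540
sin(657°) = -0.8910
Result: [[0.4540, 0.8910], [-0.8910, 0.4540]]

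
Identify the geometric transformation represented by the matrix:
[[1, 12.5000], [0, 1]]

This matrix represents: horizontal shear with factor 12.5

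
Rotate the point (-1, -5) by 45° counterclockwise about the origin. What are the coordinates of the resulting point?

Rotation matrix for 45°: [[cos 45°, -sin 45°], [sin 45°, cos 45°]] ≈ [[0.707107, -0.707107], [0.707107, 0.707107]]
[[0.707107, -0.707107], [0.707107, 0.707107]] × [-1, -5]ᵀ ≈ [2.8284, -4.2426]ᵀ
Result: (2.8284, -4.2426)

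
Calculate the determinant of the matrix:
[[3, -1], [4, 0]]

For a 2×2 matrix [[a, b], [c, d]], det = ad - bc
det = (3)(0) - (-1)(4) = 0 - -4 = 4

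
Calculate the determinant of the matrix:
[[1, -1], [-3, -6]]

For a 2×2 matrix [[a, b], [c, d]], det = ad - bc
det = (1)(-6) - (-1)(-3) = -6 - 3 = -9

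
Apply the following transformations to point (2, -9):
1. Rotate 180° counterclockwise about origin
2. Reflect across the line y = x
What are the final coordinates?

Step 1: Rotate 180° → (-2, 9)
Step 2: Reflect across line y = x → (9, -2)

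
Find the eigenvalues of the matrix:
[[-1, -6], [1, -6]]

Characteristic equation: det(A - λI) = 0
λ² - (trace)λ + (det) = 0
trace = -1 + -6 = -7, det = (-1)(-6) - (-6)(1) = 12
λ² - (-7)λ + (12) = 0
λ = (-7 ± √((-7)² - 4·(12))) / 2 = (-7 ± √1) / 2
Solving: λ = -4, -3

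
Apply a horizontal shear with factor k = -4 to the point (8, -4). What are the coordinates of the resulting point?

Shear matrix for horizontal shear with factor k = -4:
[[1, -4], [0, 1]]
Result: (8, -4) → (24, -4)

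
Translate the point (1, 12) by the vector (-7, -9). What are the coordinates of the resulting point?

Translation by (-7, -9) (homogeneous matrix [[1, 0, -7], [0, 1, -9], [0, 0, 1]]):
x' = 1 + -7 = -6
y' = 12 + -9 = 3
Result: (-6, 3)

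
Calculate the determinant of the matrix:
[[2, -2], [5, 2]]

For a 2×2 matrix [[a, b], [c, d]], det = ad - bc
det = (2)(2) - (-2)(5) = 4 - -10 = 14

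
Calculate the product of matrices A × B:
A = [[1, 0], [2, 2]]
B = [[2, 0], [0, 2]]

Matrix multiplication:
C[0][0] = 1×2 + 0×0 = 2
C[0][1] = 1×0 + 0×2 = 0
C[1][0] = 2×2 + 2×0 = 4
C[1][1] = 2×0 + 2×2 = 4
Result: [[2, 0], [4, 4]]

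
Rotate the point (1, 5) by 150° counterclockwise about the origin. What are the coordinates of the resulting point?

Rotation matrix for 150°: [[cos 150°, -sin 150°], [sin 150°, cos 150°]] ≈ [[-0.866025, -0.500000], [0.500000, -0.866025]]
[[-0.866025, -0.500000], [0.500000, -0.866025]] × [1, 5]ᵀ ≈ [-3.3660, -3.8301]ᵀ
Result: (-3.3660, -3.8301)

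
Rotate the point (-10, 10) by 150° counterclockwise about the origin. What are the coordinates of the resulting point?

Rotation matrix for 150°: [[cos 150°, -sin 150°], [sin 150°, cos 150°]] ≈ [[-0.866025, -0.500000], [0.500000, -0.866025]]
[[-0.866025, -0.500000], [0.500000, -0.866025]] × [-10, 10]ᵀ ≈ [3.6603, -13.6603]ᵀ
Result: (3.6603, -13.6603)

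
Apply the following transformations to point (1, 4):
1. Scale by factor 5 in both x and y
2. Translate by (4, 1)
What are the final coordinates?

Step 1: Scale (1, 4) by 5 → (5, 20)
Step 2: Translate by (4, 1) → (9, 21)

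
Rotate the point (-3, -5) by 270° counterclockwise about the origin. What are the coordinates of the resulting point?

Rotation matrix for 270°: [[cos 270°, -sin 270°], [sin 270°, cos 270°]] = [[0, 1], [-1, 0]]
[[0, 1], [-1, 0]] × [-3, -5]ᵀ = [-5, 3]ᵀ
Result: (-5, 3)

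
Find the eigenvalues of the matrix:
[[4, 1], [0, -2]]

Characteristic equation: det(A - λI) = 0
λ² - (trace)λ + (det) = 0
trace = 4 + -2 = 2, det = (4)(-2) - (1)(0) = -8
λ² - (2)λ + (-8) = 0
λ = (2 ± √((2)² - 4·(-8))) / 2 = (2 ± √36) / 2
Solving: λ = -2, 4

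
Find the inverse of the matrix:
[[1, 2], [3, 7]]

For [[a,b],[c,d]], inverse = (1/det)·[[d,-b],[-c,a]]
det = (1)(7) - (2)(3) = 7 - 6 = 1
Inverse = [[7, -2], [-3, 1]]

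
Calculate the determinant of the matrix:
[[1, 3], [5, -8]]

For a 2×2 matrix [[a, b], [c, d]], det = ad - bc
det = (1)(-8) - (3)(5) = -8 - 15 = -23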